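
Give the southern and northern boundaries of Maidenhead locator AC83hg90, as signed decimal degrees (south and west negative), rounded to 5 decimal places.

-66.75000, -66.74583

Field A=0, C=2: +0·20° lon, +2·10° lat → SW at lon -180°, lat -70°.
Square 8, 3: +8·2° lon, +3·1° lat → SW at lon -164°, lat -67°.
Subsquare h=7, g=6: +7·0.0833333° lon, +6·0.0416667° lat → SW at lon -163.417°, lat -66.75°.
Extended square 9, 0: +9·0.00833333° lon, +0·0.00416667° lat → SW at lon -163.342°, lat -66.75°.
Cell spans 0.00833333° lon × 0.00416667° lat.
south -66.75000, north -66.74583.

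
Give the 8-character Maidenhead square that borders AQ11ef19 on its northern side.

AQ11eg10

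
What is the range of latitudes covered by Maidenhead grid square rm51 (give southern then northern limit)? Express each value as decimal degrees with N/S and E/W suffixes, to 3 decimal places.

Field R=17, M=12: +17·20° lon, +12·10° lat → SW at lon 160°, lat 30°.
Square 5, 1: +5·2° lon, +1·1° lat → SW at lon 170°, lat 31°.
Cell spans 2° lon × 1° lat.
south 31.000° N, north 32.000° N.

31.000° N, 32.000° N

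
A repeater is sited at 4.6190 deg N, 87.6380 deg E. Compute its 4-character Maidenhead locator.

NJ34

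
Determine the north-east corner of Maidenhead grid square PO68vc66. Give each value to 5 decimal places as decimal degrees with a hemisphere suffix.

58.11250° N, 133.80833° E

Field P=15, O=14: +15·20° lon, +14·10° lat → SW at lon 120°, lat 50°.
Square 6, 8: +6·2° lon, +8·1° lat → SW at lon 132°, lat 58°.
Subsquare v=21, c=2: +21·0.0833333° lon, +2·0.0416667° lat → SW at lon 133.75°, lat 58.0833°.
Extended square 6, 6: +6·0.00833333° lon, +6·0.00416667° lat → SW at lon 133.8°, lat 58.1083°.
Cell spans 0.00833333° lon × 0.00416667° lat. NE corner is SW corner plus one full cell.
latitude 58.11250° N, longitude 133.80833° E.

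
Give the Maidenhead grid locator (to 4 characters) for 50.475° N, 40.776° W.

GO90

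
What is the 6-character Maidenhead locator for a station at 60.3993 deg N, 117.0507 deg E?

Shift to the Maidenhead origin (180°W, 90°S): lon 297.0507, lat 150.3993.
Field: lon ⌊297.0507/20⌋ = 14 → O; lat ⌊150.3993/10⌋ = 15 → P.
Square: lon ⌊17.0507/2⌋ = 8; lat ⌊0.3993/1⌋ = 0.
Subsquare: lon ⌊1.0507/0.0833333⌋ = 12 → m; lat ⌊0.3993/0.0416667⌋ = 9 → j.

OP80mj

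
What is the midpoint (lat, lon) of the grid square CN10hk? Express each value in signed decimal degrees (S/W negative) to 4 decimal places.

40.4375, -137.3750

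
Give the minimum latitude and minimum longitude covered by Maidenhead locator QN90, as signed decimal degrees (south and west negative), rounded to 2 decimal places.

Field Q=16, N=13: +16·20° lon, +13·10° lat → SW at lon 140°, lat 40°.
Square 9, 0: +9·2° lon, +0·1° lat → SW at lon 158°, lat 40°.
latitude 40.00, longitude 158.00.

40.00, 158.00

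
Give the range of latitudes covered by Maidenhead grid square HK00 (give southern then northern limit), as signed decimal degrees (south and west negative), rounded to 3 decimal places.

10.000, 11.000

Field H=7, K=10: +7·20° lon, +10·10° lat → SW at lon -40°, lat 10°.
Square 0, 0: +0·2° lon, +0·1° lat → SW at lon -40°, lat 10°.
Cell spans 2° lon × 1° lat.
south 10.000, north 11.000.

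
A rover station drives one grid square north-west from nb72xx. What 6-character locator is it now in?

Longitude subsquare x = 23; −1 → 22 = w.
Latitude subsquare x = 23; +1 → 24, wraps to 0 = a, carry into square.
Latitude square 2; +1 → 3.

NB73wa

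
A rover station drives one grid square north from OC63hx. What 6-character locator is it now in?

OC64ha

Latitude subsquare x = 23; +1 → 24, wraps to 0 = a, carry into square.
Latitude square 3; +1 → 4.
The longitude characters are unchanged.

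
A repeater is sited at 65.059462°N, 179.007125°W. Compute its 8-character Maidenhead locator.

AP05lb94

Add 180° to longitude and 90° to latitude: 0.99287, 155.05946.
Field: 0.99287/20 → 0 → A, 155.05946/10 → 15 → P; chars AP.
Square: 0.99287/2 → 0, 5.05946/1 → 5; chars 05.
Subsquare: 0.99287/0.0833333 → 11 → l, 0.05946/0.0416667 → 1 → b; chars lb.
Extended square: 0.07621/0.00833333 → 9, 0.01780/0.00416667 → 4; chars 94.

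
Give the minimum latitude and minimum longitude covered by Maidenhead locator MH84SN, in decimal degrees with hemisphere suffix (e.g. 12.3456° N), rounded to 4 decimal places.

15.4583° S, 77.5000° E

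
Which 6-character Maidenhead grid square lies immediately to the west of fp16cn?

FP16bn

Longitude subsquare c = 2; −1 → 1 = b.
The latitude characters are unchanged.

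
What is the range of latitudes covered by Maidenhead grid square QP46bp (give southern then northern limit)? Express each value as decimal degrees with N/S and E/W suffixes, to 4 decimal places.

66.6250° N, 66.6667° N

Field Q=16, P=15: +16·20° lon, +15·10° lat → SW at lon 140°, lat 60°.
Square 4, 6: +4·2° lon, +6·1° lat → SW at lon 148°, lat 66°.
Subsquare b=1, p=15: +1·0.0833333° lon, +15·0.0416667° lat → SW at lon 148.083°, lat 66.625°.
Cell spans 0.0833333° lon × 0.0416667° lat.
south 66.6250° N, north 66.6667° N.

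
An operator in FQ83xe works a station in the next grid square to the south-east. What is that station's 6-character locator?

FQ93ad

Longitude subsquare x = 23; +1 → 24, wraps to 0 = a, carry into square.
Longitude square 8; +1 → 9.
Latitude subsquare e = 4; −1 → 3 = d.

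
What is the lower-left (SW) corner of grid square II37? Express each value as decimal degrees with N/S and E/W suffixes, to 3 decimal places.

Field I=8, I=8: +8·20° lon, +8·10° lat → SW at lon -20°, lat -10°.
Square 3, 7: +3·2° lon, +7·1° lat → SW at lon -14°, lat -3°.
latitude 3.000° S, longitude 14.000° W.

3.000° S, 14.000° W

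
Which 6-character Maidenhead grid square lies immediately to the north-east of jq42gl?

JQ42hm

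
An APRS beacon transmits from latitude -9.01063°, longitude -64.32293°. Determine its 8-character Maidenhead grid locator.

Add 180° to longitude and 90° to latitude: 115.67707, 80.98937.
Field (20°×10°, letters A–R): lon ⌊115.67707/20⌋ = 5 → F; lat ⌊80.98937/10⌋ = 8 → I.
Square (2°×1°, digits 0–9): lon ⌊15.67707/2⌋ = 7; lat ⌊0.98937/1⌋ = 0.
Subsquare (5′×2.5′, letters a–x): lon ⌊1.67707/0.0833333⌋ = 20 → u; lat ⌊0.98937/0.0416667⌋ = 23 → x.
Extended square (30″×15″, digits 0–9): lon ⌊0.01040/0.00833333⌋ = 1; lat ⌊0.03104/0.00416667⌋ = 7.

FI70ux17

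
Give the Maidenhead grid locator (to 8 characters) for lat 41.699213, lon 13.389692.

JN61qq67

Add 180° to longitude and 90° to latitude: 193.38969, 131.69921.
Field (20°×10°, letters A–R): lon ⌊193.38969/20⌋ = 9 → J; lat ⌊131.69921/10⌋ = 13 → N.
Square (2°×1°, digits 0–9): lon ⌊13.38969/2⌋ = 6; lat ⌊1.69921/1⌋ = 1.
Subsquare (5′×2.5′, letters a–x): lon ⌊1.38969/0.0833333⌋ = 16 → q; lat ⌊0.69921/0.0416667⌋ = 16 → q.
Extended square (30″×15″, digits 0–9): lon ⌊0.05636/0.00833333⌋ = 6; lat ⌊0.03255/0.00416667⌋ = 7.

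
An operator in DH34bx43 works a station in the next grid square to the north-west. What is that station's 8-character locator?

Longitude extended square 4; −1 → 3.
Latitude extended square 3; +1 → 4.

DH34bx34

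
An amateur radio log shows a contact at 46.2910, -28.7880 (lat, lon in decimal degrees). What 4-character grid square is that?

HN56

Shift to the Maidenhead origin (180°W, 90°S): lon 151.21, lat 136.29.
Field: lon ⌊151.21/20⌋ = 7 → H; lat ⌊136.29/10⌋ = 13 → N.
Square: lon ⌊11.21/2⌋ = 5; lat ⌊6.29/1⌋ = 6.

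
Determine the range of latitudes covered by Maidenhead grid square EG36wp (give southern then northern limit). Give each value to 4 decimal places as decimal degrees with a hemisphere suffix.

Field E=4, G=6: +4·20° lon, +6·10° lat → SW at lon -100°, lat -30°.
Square 3, 6: +3·2° lon, +6·1° lat → SW at lon -94°, lat -24°.
Subsquare w=22, p=15: +22·0.0833333° lon, +15·0.0416667° lat → SW at lon -92.1667°, lat -23.375°.
Cell spans 0.0833333° lon × 0.0416667° lat.
south 23.3750° S, north 23.3333° S.

23.3750° S, 23.3333° S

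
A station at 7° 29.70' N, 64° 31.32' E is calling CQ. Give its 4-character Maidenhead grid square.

MJ27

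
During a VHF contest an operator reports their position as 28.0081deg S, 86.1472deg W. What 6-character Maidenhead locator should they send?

EG61wx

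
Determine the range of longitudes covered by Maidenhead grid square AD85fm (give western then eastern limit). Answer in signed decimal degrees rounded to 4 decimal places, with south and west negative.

Field A=0, D=3: +0·20° lon, +3·10° lat → SW at lon -180°, lat -60°.
Square 8, 5: +8·2° lon, +5·1° lat → SW at lon -164°, lat -55°.
Subsquare f=5, m=12: +5·0.0833333° lon, +12·0.0416667° lat → SW at lon -163.583°, lat -54.5°.
Cell spans 0.0833333° lon × 0.0416667° lat.
west -163.5833, east -163.5000.

-163.5833, -163.5000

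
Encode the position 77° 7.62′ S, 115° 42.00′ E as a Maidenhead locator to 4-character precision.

OB72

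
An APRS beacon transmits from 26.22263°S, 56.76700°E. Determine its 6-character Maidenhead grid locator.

LG83js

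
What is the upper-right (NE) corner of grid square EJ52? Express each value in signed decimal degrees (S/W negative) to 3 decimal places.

Field E=4, J=9: +4·20° lon, +9·10° lat → SW at lon -100°, lat 0°.
Square 5, 2: +5·2° lon, +2·1° lat → SW at lon -90°, lat 2°.
Cell spans 2° lon × 1° lat. NE corner is SW corner plus one full cell.
latitude 3.000, longitude -88.000.

3.000, -88.000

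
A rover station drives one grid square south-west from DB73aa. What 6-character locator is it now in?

Longitude subsquare a = 0; −1 → -1, wraps to 23 = x, carry into square.
Longitude square 7; −1 → 6.
Latitude subsquare a = 0; −1 → -1, wraps to 23 = x, carry into square.
Latitude square 3; −1 → 2.

DB62xx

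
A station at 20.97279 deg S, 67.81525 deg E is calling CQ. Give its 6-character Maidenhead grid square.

Offset from 180°W / 90°S: lon 247.8152°, lat 69.0272°.
Field: 247.8152/20 → 12 → M, 69.0272/10 → 6 → G; chars MG.
Square: 7.8152/2 → 3, 9.0272/1 → 9; chars 39.
Subsquare: 1.8152/0.0833333 → 21 → v, 0.0272/0.0416667 → 0 → a; chars va.

MG39va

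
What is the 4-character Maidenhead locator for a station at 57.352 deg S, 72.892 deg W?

FD32

Offset from 180°W / 90°S: lon 107.11°, lat 32.65°.
Field: 107.11/20 → 5 → F, 32.65/10 → 3 → D; chars FD.
Square: 7.11/2 → 3, 2.65/1 → 2; chars 32.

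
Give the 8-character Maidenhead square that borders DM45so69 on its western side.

DM45so59

Longitude extended square 6; −1 → 5.
The latitude characters are unchanged.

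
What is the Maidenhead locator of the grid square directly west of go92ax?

GO82xx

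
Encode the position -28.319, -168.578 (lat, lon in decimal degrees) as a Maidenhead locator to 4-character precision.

AG51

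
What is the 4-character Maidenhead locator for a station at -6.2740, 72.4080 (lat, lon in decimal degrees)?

Offset from 180°W / 90°S: lon 252.41°, lat 83.73°.
Field (20°×10°, letters A–R): lon ⌊252.41/20⌋ = 12 → M; lat ⌊83.73/10⌋ = 8 → I.
Square (2°×1°, digits 0–9): lon ⌊12.41/2⌋ = 6; lat ⌊3.73/1⌋ = 3.

MI63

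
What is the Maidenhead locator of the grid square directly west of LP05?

KP95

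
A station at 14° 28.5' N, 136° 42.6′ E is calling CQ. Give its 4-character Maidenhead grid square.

Offset from 180°W / 90°S: lon 316.71°, lat 104.47°.
Field: lon ⌊316.71/20⌋ = 15 → P; lat ⌊104.47/10⌋ = 10 → K.
Square: lon ⌊16.71/2⌋ = 8; lat ⌊4.47/1⌋ = 4.

PK84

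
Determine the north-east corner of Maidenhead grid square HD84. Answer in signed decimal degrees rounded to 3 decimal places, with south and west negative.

-55.000, -22.000

Field H=7, D=3: +7·20° lon, +3·10° lat → SW at lon -40°, lat -60°.
Square 8, 4: +8·2° lon, +4·1° lat → SW at lon -24°, lat -56°.
Cell spans 2° lon × 1° lat. NE corner is SW corner plus one full cell.
latitude -55.000, longitude -22.000.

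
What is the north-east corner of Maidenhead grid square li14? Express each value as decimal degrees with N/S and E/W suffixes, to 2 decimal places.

5.00° S, 44.00° E

Field L=11, I=8: +11·20° lon, +8·10° lat → SW at lon 40°, lat -10°.
Square 1, 4: +1·2° lon, +4·1° lat → SW at lon 42°, lat -6°.
Cell spans 2° lon × 1° lat. NE corner is SW corner plus one full cell.
latitude 5.00° S, longitude 44.00° E.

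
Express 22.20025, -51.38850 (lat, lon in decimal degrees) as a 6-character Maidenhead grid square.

GL42he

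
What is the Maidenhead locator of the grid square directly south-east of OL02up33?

OL02up42

Longitude extended square 3; +1 → 4.
Latitude extended square 3; −1 → 2.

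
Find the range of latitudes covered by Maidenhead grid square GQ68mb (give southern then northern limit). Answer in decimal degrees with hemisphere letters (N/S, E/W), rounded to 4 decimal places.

Field G=6, Q=16: +6·20° lon, +16·10° lat → SW at lon -60°, lat 70°.
Square 6, 8: +6·2° lon, +8·1° lat → SW at lon -48°, lat 78°.
Subsquare m=12, b=1: +12·0.0833333° lon, +1·0.0416667° lat → SW at lon -47°, lat 78.0417°.
Cell spans 0.0833333° lon × 0.0416667° lat.
south 78.0417° N, north 78.0833° N.

78.0417° N, 78.0833° N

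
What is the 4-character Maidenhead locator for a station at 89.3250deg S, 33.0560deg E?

KA60

Add 180° to longitude and 90° to latitude: 213.06, 0.67.
Field: lon ⌊213.06/20⌋ = 10 → K; lat ⌊0.67/10⌋ = 0 → A.
Square: lon ⌊13.06/2⌋ = 6; lat ⌊0.67/1⌋ = 0.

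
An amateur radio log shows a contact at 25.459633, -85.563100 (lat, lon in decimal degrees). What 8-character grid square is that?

EL75fl20

Shift to the Maidenhead origin (180°W, 90°S): lon 94.43690, lat 115.45963.
Field (20°×10°, letters A–R): 94.43690/20 → 4 → E, 115.45963/10 → 11 → L; chars EL.
Square (2°×1°, digits 0–9): 14.43690/2 → 7, 5.45963/1 → 5; chars 75.
Subsquare (5′×2.5′, letters a–x): 0.43690/0.0833333 → 5 → f, 0.45963/0.0416667 → 11 → l; chars fl.
Extended square (30″×15″, digits 0–9): 0.02023/0.00833333 → 2, 0.00130/0.00416667 → 0; chars 20.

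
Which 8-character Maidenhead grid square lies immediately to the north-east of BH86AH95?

Longitude extended square 9; +1 → 10, wraps to 0, carry into subsquare.
Longitude subsquare a = 0; +1 → 1 = b.
Latitude extended square 5; +1 → 6.

BH86bh06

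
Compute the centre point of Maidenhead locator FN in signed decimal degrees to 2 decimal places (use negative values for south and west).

Field F=5, N=13: +5·20° lon, +13·10° lat → SW at lon -80°, lat 40°.
Cell spans 20° lon × 10° lat. Centre is SW corner plus half of each.
latitude 45.00, longitude -70.00.

45.00, -70.00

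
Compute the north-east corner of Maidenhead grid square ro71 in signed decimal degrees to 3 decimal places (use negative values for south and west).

Field R=17, O=14: +17·20° lon, +14·10° lat → SW at lon 160°, lat 50°.
Square 7, 1: +7·2° lon, +1·1° lat → SW at lon 174°, lat 51°.
Cell spans 2° lon × 1° lat. NE corner is SW corner plus one full cell.
latitude 52.000, longitude 176.000.

52.000, 176.000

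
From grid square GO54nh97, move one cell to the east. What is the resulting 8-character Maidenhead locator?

GO54oh07

Longitude extended square 9; +1 → 10, wraps to 0, carry into subsquare.
Longitude subsquare n = 13; +1 → 14 = o.
The latitude characters are unchanged.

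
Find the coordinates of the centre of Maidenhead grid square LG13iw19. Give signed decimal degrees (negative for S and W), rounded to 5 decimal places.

-26.04375, 42.67917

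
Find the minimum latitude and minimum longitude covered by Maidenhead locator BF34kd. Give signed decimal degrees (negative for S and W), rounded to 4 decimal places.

-35.8750, -153.1667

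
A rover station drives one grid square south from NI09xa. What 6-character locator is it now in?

NI08xx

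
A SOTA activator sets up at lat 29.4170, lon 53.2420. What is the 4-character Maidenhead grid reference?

Shift to the Maidenhead origin (180°W, 90°S): lon 233.24, lat 119.42.
Field (20°×10°, letters A–R): 233.24/20 → 11 → L, 119.42/10 → 11 → L; chars LL.
Square (2°×1°, digits 0–9): 13.24/2 → 6, 9.42/1 → 9; chars 69.

LL69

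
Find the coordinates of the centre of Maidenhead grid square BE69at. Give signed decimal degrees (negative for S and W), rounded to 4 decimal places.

-40.1875, -147.9583

Field B=1, E=4: +1·20° lon, +4·10° lat → SW at lon -160°, lat -50°.
Square 6, 9: +6·2° lon, +9·1° lat → SW at lon -148°, lat -41°.
Subsquare a=0, t=19: +0·0.0833333° lon, +19·0.0416667° lat → SW at lon -148°, lat -40.2083°.
Cell spans 0.0833333° lon × 0.0416667° lat. Centre is SW corner plus half of each.
latitude -40.1875, longitude -147.9583.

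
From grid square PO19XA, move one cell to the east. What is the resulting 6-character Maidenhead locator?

PO29aa

Longitude subsquare x = 23; +1 → 24, wraps to 0 = a, carry into square.
Longitude square 1; +1 → 2.
The latitude characters are unchanged.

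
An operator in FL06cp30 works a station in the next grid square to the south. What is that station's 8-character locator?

FL06co39

Latitude extended square 0; −1 → -1, wraps to 9, carry into subsquare.
Latitude subsquare p = 15; −1 → 14 = o.
The longitude characters are unchanged.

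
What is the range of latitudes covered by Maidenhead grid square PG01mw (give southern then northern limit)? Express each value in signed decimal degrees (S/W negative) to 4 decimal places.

-28.0833, -28.0417

Field P=15, G=6: +15·20° lon, +6·10° lat → SW at lon 120°, lat -30°.
Square 0, 1: +0·2° lon, +1·1° lat → SW at lon 120°, lat -29°.
Subsquare m=12, w=22: +12·0.0833333° lon, +22·0.0416667° lat → SW at lon 121°, lat -28.0833°.
Cell spans 0.0833333° lon × 0.0416667° lat.
south -28.0833, north -28.0417.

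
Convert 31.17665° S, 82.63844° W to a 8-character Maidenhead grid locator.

EF88qt37

Shift to the Maidenhead origin (180°W, 90°S): lon 97.36156, lat 58.82335.
Field: 97.36156/20 → 4 → E, 58.82335/10 → 5 → F; chars EF.
Square: 17.36156/2 → 8, 8.82335/1 → 8; chars 88.
Subsquare: 1.36156/0.0833333 → 16 → q, 0.82335/0.0416667 → 19 → t; chars qt.
Extended square: 0.02823/0.00833333 → 3, 0.03168/0.00416667 → 7; chars 37.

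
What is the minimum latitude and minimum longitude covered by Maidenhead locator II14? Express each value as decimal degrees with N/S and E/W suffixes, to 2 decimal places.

6.00° S, 18.00° W

Field I=8, I=8: +8·20° lon, +8·10° lat → SW at lon -20°, lat -10°.
Square 1, 4: +1·2° lon, +4·1° lat → SW at lon -18°, lat -6°.
latitude 6.00° S, longitude 18.00° W.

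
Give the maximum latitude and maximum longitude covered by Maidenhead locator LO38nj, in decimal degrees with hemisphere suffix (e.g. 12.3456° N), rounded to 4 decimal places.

58.4167° N, 47.1667° E

Field L=11, O=14: +11·20° lon, +14·10° lat → SW at lon 40°, lat 50°.
Square 3, 8: +3·2° lon, +8·1° lat → SW at lon 46°, lat 58°.
Subsquare n=13, j=9: +13·0.0833333° lon, +9·0.0416667° lat → SW at lon 47.0833°, lat 58.375°.
Cell spans 0.0833333° lon × 0.0416667° lat. NE corner is SW corner plus one full cell.
latitude 58.4167° N, longitude 47.1667° E.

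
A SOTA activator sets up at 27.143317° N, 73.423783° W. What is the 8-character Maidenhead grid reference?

Offset from 180°W / 90°S: lon 106.57622°, lat 117.14332°.
Field: 106.57622/20 → 5 → F, 117.14332/10 → 11 → L; chars FL.
Square: 6.57622/2 → 3, 7.14332/1 → 7; chars 37.
Subsquare: 0.57622/0.0833333 → 6 → g, 0.14332/0.0416667 → 3 → d; chars gd.
Extended square: 0.07622/0.00833333 → 9, 0.01832/0.00416667 → 4; chars 94.

FL37gd94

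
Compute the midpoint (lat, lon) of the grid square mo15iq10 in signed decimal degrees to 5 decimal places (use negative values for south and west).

Field M=12, O=14: +12·20° lon, +14·10° lat → SW at lon 60°, lat 50°.
Square 1, 5: +1·2° lon, +5·1° lat → SW at lon 62°, lat 55°.
Subsquare i=8, q=16: +8·0.0833333° lon, +16·0.0416667° lat → SW at lon 62.6667°, lat 55.6667°.
Extended square 1, 0: +1·0.00833333° lon, +0·0.00416667° lat → SW at lon 62.675°, lat 55.6667°.
Cell spans 0.00833333° lon × 0.00416667° lat. Centre is SW corner plus half of each.
latitude 55.66875, longitude 62.67917.

55.66875, 62.67917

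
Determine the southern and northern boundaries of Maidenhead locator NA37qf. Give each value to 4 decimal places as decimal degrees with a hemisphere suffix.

82.7917° S, 82.7500° S

Field N=13, A=0: +13·20° lon, +0·10° lat → SW at lon 80°, lat -90°.
Square 3, 7: +3·2° lon, +7·1° lat → SW at lon 86°, lat -83°.
Subsquare q=16, f=5: +16·0.0833333° lon, +5·0.0416667° lat → SW at lon 87.3333°, lat -82.7917°.
Cell spans 0.0833333° lon × 0.0416667° lat.
south 82.7917° S, north 82.7500° S.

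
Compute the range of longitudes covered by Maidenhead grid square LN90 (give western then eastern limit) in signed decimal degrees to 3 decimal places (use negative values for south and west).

Field L=11, N=13: +11·20° lon, +13·10° lat → SW at lon 40°, lat 40°.
Square 9, 0: +9·2° lon, +0·1° lat → SW at lon 58°, lat 40°.
Cell spans 2° lon × 1° lat.
west 58.000, east 60.000.

58.000, 60.000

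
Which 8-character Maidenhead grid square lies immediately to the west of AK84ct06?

Longitude extended square 0; −1 → -1, wraps to 9, carry into subsquare.
Longitude subsquare c = 2; −1 → 1 = b.
The latitude characters are unchanged.

AK84bt96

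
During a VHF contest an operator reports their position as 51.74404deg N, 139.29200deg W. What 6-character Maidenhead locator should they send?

Add 180° to longitude and 90° to latitude: 40.7080, 141.7440.
Field: lon ⌊40.7080/20⌋ = 2 → C; lat ⌊141.7440/10⌋ = 14 → O.
Square: lon ⌊0.7080/2⌋ = 0; lat ⌊1.7440/1⌋ = 1.
Subsquare: lon ⌊0.7080/0.0833333⌋ = 8 → i; lat ⌊0.7440/0.0416667⌋ = 17 → r.

CO01ir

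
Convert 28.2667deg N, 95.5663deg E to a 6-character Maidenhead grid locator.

NL78sg

Add 180° to longitude and 90° to latitude: 275.5663, 118.2667.
Field: lon ⌊275.5663/20⌋ = 13 → N; lat ⌊118.2667/10⌋ = 11 → L.
Square: lon ⌊15.5663/2⌋ = 7; lat ⌊8.2667/1⌋ = 8.
Subsquare: lon ⌊1.5663/0.0833333⌋ = 18 → s; lat ⌊0.2667/0.0416667⌋ = 6 → g.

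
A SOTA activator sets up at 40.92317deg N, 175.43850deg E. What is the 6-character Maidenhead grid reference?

RN70rw

Offset from 180°W / 90°S: lon 355.4385°, lat 130.9232°.
Field: lon ⌊355.4385/20⌋ = 17 → R; lat ⌊130.9232/10⌋ = 13 → N.
Square: lon ⌊15.4385/2⌋ = 7; lat ⌊0.9232/1⌋ = 0.
Subsquare: lon ⌊1.4385/0.0833333⌋ = 17 → r; lat ⌊0.9232/0.0416667⌋ = 22 → w.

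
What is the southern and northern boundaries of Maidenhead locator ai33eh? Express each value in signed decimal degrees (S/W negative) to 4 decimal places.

Field A=0, I=8: +0·20° lon, +8·10° lat → SW at lon -180°, lat -10°.
Square 3, 3: +3·2° lon, +3·1° lat → SW at lon -174°, lat -7°.
Subsquare e=4, h=7: +4·0.0833333° lon, +7·0.0416667° lat → SW at lon -173.667°, lat -6.70833°.
Cell spans 0.0833333° lon × 0.0416667° lat.
south -6.7083, north -6.6667.

-6.7083, -6.6667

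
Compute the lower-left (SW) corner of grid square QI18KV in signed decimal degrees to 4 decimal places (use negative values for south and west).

-1.1250, 142.8333

Field Q=16, I=8: +16·20° lon, +8·10° lat → SW at lon 140°, lat -10°.
Square 1, 8: +1·2° lon, +8·1° lat → SW at lon 142°, lat -2°.
Subsquare k=10, v=21: +10·0.0833333° lon, +21·0.0416667° lat → SW at lon 142.833°, lat -1.125°.
latitude -1.1250, longitude 142.8333.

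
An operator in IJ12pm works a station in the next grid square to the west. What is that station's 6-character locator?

IJ12om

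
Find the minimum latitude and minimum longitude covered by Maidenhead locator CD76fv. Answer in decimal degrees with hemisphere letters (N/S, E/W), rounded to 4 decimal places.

53.1250° S, 125.5833° W

Field C=2, D=3: +2·20° lon, +3·10° lat → SW at lon -140°, lat -60°.
Square 7, 6: +7·2° lon, +6·1° lat → SW at lon -126°, lat -54°.
Subsquare f=5, v=21: +5·0.0833333° lon, +21·0.0416667° lat → SW at lon -125.583°, lat -53.125°.
latitude 53.1250° S, longitude 125.5833° W.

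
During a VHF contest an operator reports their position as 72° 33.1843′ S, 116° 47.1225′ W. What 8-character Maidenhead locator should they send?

DB17ok57

Shift to the Maidenhead origin (180°W, 90°S): lon 63.21462, lat 17.44693.
Field (20°×10°, letters A–R): 63.21462/20 → 3 → D, 17.44693/10 → 1 → B; chars DB.
Square (2°×1°, digits 0–9): 3.21462/2 → 1, 7.44693/1 → 7; chars 17.
Subsquare (5′×2.5′, letters a–x): 1.21462/0.0833333 → 14 → o, 0.44693/0.0416667 → 10 → k; chars ok.
Extended square (30″×15″, digits 0–9): 0.04796/0.00833333 → 5, 0.03026/0.00416667 → 7; chars 57.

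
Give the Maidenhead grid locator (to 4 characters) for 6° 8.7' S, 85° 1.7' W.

EI73

Offset from 180°W / 90°S: lon 94.97°, lat 83.86°.
Field: lon ⌊94.97/20⌋ = 4 → E; lat ⌊83.86/10⌋ = 8 → I.
Square: lon ⌊14.97/2⌋ = 7; lat ⌊3.86/1⌋ = 3.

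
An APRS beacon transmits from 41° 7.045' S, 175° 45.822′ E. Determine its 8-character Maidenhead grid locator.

Add 180° to longitude and 90° to latitude: 355.76370, 48.88258.
Field: lon ⌊355.76370/20⌋ = 17 → R; lat ⌊48.88258/10⌋ = 4 → E.
Square: lon ⌊15.76370/2⌋ = 7; lat ⌊8.88258/1⌋ = 8.
Subsquare: lon ⌊1.76370/0.0833333⌋ = 21 → v; lat ⌊0.88258/0.0416667⌋ = 21 → v.
Extended square: lon ⌊0.01370/0.00833333⌋ = 1; lat ⌊0.00758/0.00416667⌋ = 1.

RE78vv11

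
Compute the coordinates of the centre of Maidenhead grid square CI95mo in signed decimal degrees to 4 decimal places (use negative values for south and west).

-4.3958, -120.9583

Field C=2, I=8: +2·20° lon, +8·10° lat → SW at lon -140°, lat -10°.
Square 9, 5: +9·2° lon, +5·1° lat → SW at lon -122°, lat -5°.
Subsquare m=12, o=14: +12·0.0833333° lon, +14·0.0416667° lat → SW at lon -121°, lat -4.41667°.
Cell spans 0.0833333° lon × 0.0416667° lat. Centre is SW corner plus half of each.
latitude -4.3958, longitude -120.9583.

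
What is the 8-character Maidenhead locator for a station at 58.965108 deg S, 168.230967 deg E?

RD41ca78

Offset from 180°W / 90°S: lon 348.23097°, lat 31.03489°.
Field: 348.23097/20 → 17 → R, 31.03489/10 → 3 → D; chars RD.
Square: 8.23097/2 → 4, 1.03489/1 → 1; chars 41.
Subsquare: 0.23097/0.0833333 → 2 → c, 0.03489/0.0416667 → 0 → a; chars ca.
Extended square: 0.06430/0.00833333 → 7, 0.03489/0.00416667 → 8; chars 78.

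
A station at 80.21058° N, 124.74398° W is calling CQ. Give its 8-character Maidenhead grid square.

CR70pf00

Shift to the Maidenhead origin (180°W, 90°S): lon 55.25602, lat 170.21058.
Field (20°×10°, letters A–R): lon ⌊55.25602/20⌋ = 2 → C; lat ⌊170.21058/10⌋ = 17 → R.
Square (2°×1°, digits 0–9): lon ⌊15.25602/2⌋ = 7; lat ⌊0.21058/1⌋ = 0.
Subsquare (5′×2.5′, letters a–x): lon ⌊1.25602/0.0833333⌋ = 15 → p; lat ⌊0.21058/0.0416667⌋ = 5 → f.
Extended square (30″×15″, digits 0–9): lon ⌊0.00602/0.00833333⌋ = 0; lat ⌊0.00225/0.00416667⌋ = 0.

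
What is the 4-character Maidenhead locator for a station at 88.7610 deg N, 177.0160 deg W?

Add 180° to longitude and 90° to latitude: 2.98, 178.76.
Field: lon ⌊2.98/20⌋ = 0 → A; lat ⌊178.76/10⌋ = 17 → R.
Square: lon ⌊2.98/2⌋ = 1; lat ⌊8.76/1⌋ = 8.

AR18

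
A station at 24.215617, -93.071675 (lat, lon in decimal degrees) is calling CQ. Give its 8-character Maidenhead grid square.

EL34lf11

Add 180° to longitude and 90° to latitude: 86.92833, 114.21562.
Field: lon ⌊86.92833/20⌋ = 4 → E; lat ⌊114.21562/10⌋ = 11 → L.
Square: lon ⌊6.92833/2⌋ = 3; lat ⌊4.21562/1⌋ = 4.
Subsquare: lon ⌊0.92833/0.0833333⌋ = 11 → l; lat ⌊0.21562/0.0416667⌋ = 5 → f.
Extended square: lon ⌊0.01166/0.00833333⌋ = 1; lat ⌊0.00728/0.00416667⌋ = 1.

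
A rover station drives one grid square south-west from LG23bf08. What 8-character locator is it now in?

LG23af97

Longitude extended square 0; −1 → -1, wraps to 9, carry into subsquare.
Longitude subsquare b = 1; −1 → 0 = a.
Latitude extended square 8; −1 → 7.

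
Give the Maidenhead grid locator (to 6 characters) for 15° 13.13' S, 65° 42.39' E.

Offset from 180°W / 90°S: lon 245.7065°, lat 74.7812°.
Field (20°×10°, letters A–R): 245.7065/20 → 12 → M, 74.7812/10 → 7 → H; chars MH.
Square (2°×1°, digits 0–9): 5.7065/2 → 2, 4.7812/1 → 4; chars 24.
Subsquare (5′×2.5′, letters a–x): 1.7065/0.0833333 → 20 → u, 0.7812/0.0416667 → 18 → s; chars us.

MH24us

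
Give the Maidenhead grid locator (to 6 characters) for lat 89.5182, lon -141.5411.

BR99fm

Add 180° to longitude and 90° to latitude: 38.4589, 179.5182.
Field (20°×10°, letters A–R): lon ⌊38.4589/20⌋ = 1 → B; lat ⌊179.5182/10⌋ = 17 → R.
Square (2°×1°, digits 0–9): lon ⌊18.4589/2⌋ = 9; lat ⌊9.5182/1⌋ = 9.
Subsquare (5′×2.5′, letters a–x): lon ⌊0.4589/0.0833333⌋ = 5 → f; lat ⌊0.5182/0.0416667⌋ = 12 → m.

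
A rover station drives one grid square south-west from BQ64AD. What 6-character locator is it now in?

BQ54xc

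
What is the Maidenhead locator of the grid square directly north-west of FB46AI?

FB36xj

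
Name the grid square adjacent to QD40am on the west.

Longitude subsquare a = 0; −1 → -1, wraps to 23 = x, carry into square.
Longitude square 4; −1 → 3.
The latitude characters are unchanged.

QD30xm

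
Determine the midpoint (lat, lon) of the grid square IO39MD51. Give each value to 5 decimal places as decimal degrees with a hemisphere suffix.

Field I=8, O=14: +8·20° lon, +14·10° lat → SW at lon -20°, lat 50°.
Square 3, 9: +3·2° lon, +9·1° lat → SW at lon -14°, lat 59°.
Subsquare m=12, d=3: +12·0.0833333° lon, +3·0.0416667° lat → SW at lon -13°, lat 59.125°.
Extended square 5, 1: +5·0.00833333° lon, +1·0.00416667° lat → SW at lon -12.9583°, lat 59.1292°.
Cell spans 0.00833333° lon × 0.00416667° lat. Centre is SW corner plus half of each.
latitude 59.13125° N, longitude 12.95417° W.

59.13125° N, 12.95417° W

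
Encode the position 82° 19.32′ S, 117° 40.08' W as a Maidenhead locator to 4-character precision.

DA17

Add 180° to longitude and 90° to latitude: 62.33, 7.68.
Field: lon ⌊62.33/20⌋ = 3 → D; lat ⌊7.68/10⌋ = 0 → A.
Square: lon ⌊2.33/2⌋ = 1; lat ⌊7.68/1⌋ = 7.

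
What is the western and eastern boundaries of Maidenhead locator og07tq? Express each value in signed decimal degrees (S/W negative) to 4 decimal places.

101.5833, 101.6667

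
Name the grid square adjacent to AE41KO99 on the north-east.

AE41lp00

Longitude extended square 9; +1 → 10, wraps to 0, carry into subsquare.
Longitude subsquare k = 10; +1 → 11 = l.
Latitude extended square 9; +1 → 10, wraps to 0, carry into subsquare.
Latitude subsquare o = 14; +1 → 15 = p.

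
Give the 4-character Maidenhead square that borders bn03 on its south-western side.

AN92

Longitude square 0; −1 → -1, wraps to 9, carry into field.
Longitude field B = 1; −1 → 0 = A.
Latitude square 3; −1 → 2.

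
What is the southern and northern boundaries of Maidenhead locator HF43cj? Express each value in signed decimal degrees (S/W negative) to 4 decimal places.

Field H=7, F=5: +7·20° lon, +5·10° lat → SW at lon -40°, lat -40°.
Square 4, 3: +4·2° lon, +3·1° lat → SW at lon -32°, lat -37°.
Subsquare c=2, j=9: +2·0.0833333° lon, +9·0.0416667° lat → SW at lon -31.8333°, lat -36.625°.
Cell spans 0.0833333° lon × 0.0416667° lat.
south -36.6250, north -36.5833.

-36.6250, -36.5833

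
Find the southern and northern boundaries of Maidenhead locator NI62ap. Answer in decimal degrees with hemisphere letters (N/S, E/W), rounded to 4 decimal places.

Field N=13, I=8: +13·20° lon, +8·10° lat → SW at lon 80°, lat -10°.
Square 6, 2: +6·2° lon, +2·1° lat → SW at lon 92°, lat -8°.
Subsquare a=0, p=15: +0·0.0833333° lon, +15·0.0416667° lat → SW at lon 92°, lat -7.375°.
Cell spans 0.0833333° lon × 0.0416667° lat.
south 7.3750° S, north 7.3333° S.

7.3750° S, 7.3333° S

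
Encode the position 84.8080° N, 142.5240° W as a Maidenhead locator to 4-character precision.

BR84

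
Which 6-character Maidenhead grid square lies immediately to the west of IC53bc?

IC53ac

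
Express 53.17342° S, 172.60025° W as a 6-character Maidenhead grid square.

AD36qt

Offset from 180°W / 90°S: lon 7.3998°, lat 36.8266°.
Field (20°×10°, letters A–R): 7.3998/20 → 0 → A, 36.8266/10 → 3 → D; chars AD.
Square (2°×1°, digits 0–9): 7.3998/2 → 3, 6.8266/1 → 6; chars 36.
Subsquare (5′×2.5′, letters a–x): 1.3998/0.0833333 → 16 → q, 0.8266/0.0416667 → 19 → t; chars qt.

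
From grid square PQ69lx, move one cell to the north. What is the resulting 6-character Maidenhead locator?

PR60la

Latitude subsquare x = 23; +1 → 24, wraps to 0 = a, carry into square.
Latitude square 9; +1 → 10, wraps to 0, carry into field.
Latitude field Q = 16; +1 → 17 = R.
The longitude characters are unchanged.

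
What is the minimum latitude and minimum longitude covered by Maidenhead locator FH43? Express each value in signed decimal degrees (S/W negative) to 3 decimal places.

Field F=5, H=7: +5·20° lon, +7·10° lat → SW at lon -80°, lat -20°.
Square 4, 3: +4·2° lon, +3·1° lat → SW at lon -72°, lat -17°.
latitude -17.000, longitude -72.000.

-17.000, -72.000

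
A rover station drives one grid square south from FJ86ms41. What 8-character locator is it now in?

FJ86ms40

Latitude extended square 1; −1 → 0.
The longitude characters are unchanged.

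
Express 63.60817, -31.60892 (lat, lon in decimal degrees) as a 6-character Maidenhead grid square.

Shift to the Maidenhead origin (180°W, 90°S): lon 148.3911, lat 153.6082.
Field: 148.3911/20 → 7 → H, 153.6082/10 → 15 → P; chars HP.
Square: 8.3911/2 → 4, 3.6082/1 → 3; chars 43.
Subsquare: 0.3911/0.0833333 → 4 → e, 0.6082/0.0416667 → 14 → o; chars eo.

HP43eo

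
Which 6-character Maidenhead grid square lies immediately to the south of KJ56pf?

KJ56pe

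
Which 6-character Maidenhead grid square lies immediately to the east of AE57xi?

AE67ai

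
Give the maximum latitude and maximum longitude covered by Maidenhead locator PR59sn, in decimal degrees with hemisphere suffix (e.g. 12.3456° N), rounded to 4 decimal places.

Field P=15, R=17: +15·20° lon, +17·10° lat → SW at lon 120°, lat 80°.
Square 5, 9: +5·2° lon, +9·1° lat → SW at lon 130°, lat 89°.
Subsquare s=18, n=13: +18·0.0833333° lon, +13·0.0416667° lat → SW at lon 131.5°, lat 89.5417°.
Cell spans 0.0833333° lon × 0.0416667° lat. NE corner is SW corner plus one full cell.
latitude 89.5833° N, longitude 131.5833° E.

89.5833° N, 131.5833° E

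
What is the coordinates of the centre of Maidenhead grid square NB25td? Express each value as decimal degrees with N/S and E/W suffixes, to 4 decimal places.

Field N=13, B=1: +13·20° lon, +1·10° lat → SW at lon 80°, lat -80°.
Square 2, 5: +2·2° lon, +5·1° lat → SW at lon 84°, lat -75°.
Subsquare t=19, d=3: +19·0.0833333° lon, +3·0.0416667° lat → SW at lon 85.5833°, lat -74.875°.
Cell spans 0.0833333° lon × 0.0416667° lat. Centre is SW corner plus half of each.
latitude 74.8542° S, longitude 85.6250° E.

74.8542° S, 85.6250° E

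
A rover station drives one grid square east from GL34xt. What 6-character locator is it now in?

GL44at

Longitude subsquare x = 23; +1 → 24, wraps to 0 = a, carry into square.
Longitude square 3; +1 → 4.
The latitude characters are unchanged.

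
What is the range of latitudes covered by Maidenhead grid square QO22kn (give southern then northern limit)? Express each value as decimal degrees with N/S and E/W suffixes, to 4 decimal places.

52.5417° N, 52.5833° N

Field Q=16, O=14: +16·20° lon, +14·10° lat → SW at lon 140°, lat 50°.
Square 2, 2: +2·2° lon, +2·1° lat → SW at lon 144°, lat 52°.
Subsquare k=10, n=13: +10·0.0833333° lon, +13·0.0416667° lat → SW at lon 144.833°, lat 52.5417°.
Cell spans 0.0833333° lon × 0.0416667° lat.
south 52.5417° N, north 52.5833° N.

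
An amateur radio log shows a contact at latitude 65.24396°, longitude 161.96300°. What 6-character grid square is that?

RP05xf

Shift to the Maidenhead origin (180°W, 90°S): lon 341.9630, lat 155.2440.
Field: 341.9630/20 → 17 → R, 155.2440/10 → 15 → P; chars RP.
Square: 1.9630/2 → 0, 5.2440/1 → 5; chars 05.
Subsquare: 1.9630/0.0833333 → 23 → x, 0.2440/0.0416667 → 5 → f; chars xf.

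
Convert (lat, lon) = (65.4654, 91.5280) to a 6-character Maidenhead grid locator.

NP55sl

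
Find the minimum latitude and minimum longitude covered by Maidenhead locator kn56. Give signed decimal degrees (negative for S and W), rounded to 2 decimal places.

46.00, 30.00

Field K=10, N=13: +10·20° lon, +13·10° lat → SW at lon 20°, lat 40°.
Square 5, 6: +5·2° lon, +6·1° lat → SW at lon 30°, lat 46°.
latitude 46.00, longitude 30.00.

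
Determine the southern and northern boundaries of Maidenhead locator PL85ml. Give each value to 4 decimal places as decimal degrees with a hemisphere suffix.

Field P=15, L=11: +15·20° lon, +11·10° lat → SW at lon 120°, lat 20°.
Square 8, 5: +8·2° lon, +5·1° lat → SW at lon 136°, lat 25°.
Subsquare m=12, l=11: +12·0.0833333° lon, +11·0.0416667° lat → SW at lon 137°, lat 25.4583°.
Cell spans 0.0833333° lon × 0.0416667° lat.
south 25.4583° N, north 25.5000° N.

25.4583° N, 25.5000° N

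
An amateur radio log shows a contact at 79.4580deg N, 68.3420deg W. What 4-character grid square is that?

FQ59

Add 180° to longitude and 90° to latitude: 111.66, 169.46.
Field: lon ⌊111.66/20⌋ = 5 → F; lat ⌊169.46/10⌋ = 16 → Q.
Square: lon ⌊11.66/2⌋ = 5; lat ⌊9.46/1⌋ = 9.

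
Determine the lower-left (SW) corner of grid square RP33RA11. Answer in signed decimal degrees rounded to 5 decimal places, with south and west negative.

Field R=17, P=15: +17·20° lon, +15·10° lat → SW at lon 160°, lat 60°.
Square 3, 3: +3·2° lon, +3·1° lat → SW at lon 166°, lat 63°.
Subsquare r=17, a=0: +17·0.0833333° lon, +0·0.0416667° lat → SW at lon 167.417°, lat 63°.
Extended square 1, 1: +1·0.00833333° lon, +1·0.00416667° lat → SW at lon 167.425°, lat 63.0042°.
latitude 63.00417, longitude 167.42500.

63.00417, 167.42500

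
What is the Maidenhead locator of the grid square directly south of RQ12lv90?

RQ12lu99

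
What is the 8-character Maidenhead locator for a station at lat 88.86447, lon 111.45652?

OR58ru47

Offset from 180°W / 90°S: lon 291.45652°, lat 178.86447°.
Field: 291.45652/20 → 14 → O, 178.86447/10 → 17 → R; chars OR.
Square: 11.45652/2 → 5, 8.86447/1 → 8; chars 58.
Subsquare: 1.45652/0.0833333 → 17 → r, 0.86447/0.0416667 → 20 → u; chars ru.
Extended square: 0.03985/0.00833333 → 4, 0.03114/0.00416667 → 7; chars 47.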